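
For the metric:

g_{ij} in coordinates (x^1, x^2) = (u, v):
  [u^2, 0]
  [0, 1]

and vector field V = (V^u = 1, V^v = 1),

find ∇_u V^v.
Non-zero Christoffel symbols:
Γ^u_{u u} = 1/u
∇_u V^v = ∂_u V^v + Γ^v_{u j} V^j
  = (0) + (0)(1) + (0)(1)
  = 0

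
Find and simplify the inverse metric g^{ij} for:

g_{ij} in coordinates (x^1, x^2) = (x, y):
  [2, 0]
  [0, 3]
The metric is diagonal, so g^{ij} is diagonal with entries 1/g_{ii}: diag(1/2, 1/3).
g^{ij}:
  [1/2, 0]
  [0, 1/3]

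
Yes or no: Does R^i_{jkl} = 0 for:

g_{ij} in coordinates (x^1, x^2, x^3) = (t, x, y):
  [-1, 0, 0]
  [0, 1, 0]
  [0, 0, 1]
All metric components are constant, so every Christoffel symbol vanishes and R^i_{jkl} = 0.
Yes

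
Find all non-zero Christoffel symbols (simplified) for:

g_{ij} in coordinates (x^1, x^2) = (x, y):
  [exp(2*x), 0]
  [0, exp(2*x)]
Using Γ^k_{ij} = (1/2) g^{km} (∂_i g_{mj} + ∂_j g_{mi} - ∂_m g_{ij}); the metric is diagonal, so only the m = k term contributes.
Non-zero symbols (using the symmetry Γ^k_{ij} = Γ^k_{ji}):
Γ^x_{x x} = (1/2) g^{xx} (∂_x g_{xx} + ∂_x g_{xx} - ∂_x g_{xx}) = (1/2)(exp(-2*x))((2*exp(2*x)) + (2*exp(2*x)) - (2*exp(2*x))) = 1
Γ^x_{y y} = (1/2) g^{xx} (∂_y g_{xy} + ∂_y g_{xy} - ∂_x g_{yy}) = (1/2)(exp(-2*x))((0) + (0) - (2*exp(2*x))) = -1
Γ^y_{x y} = (1/2) g^{yy} (∂_x g_{yy} + ∂_y g_{yx} - ∂_y g_{xy}) = (1/2)(exp(-2*x))((2*exp(2*x)) + (0) - (0)) = 1
All other Christoffel symbols are zero.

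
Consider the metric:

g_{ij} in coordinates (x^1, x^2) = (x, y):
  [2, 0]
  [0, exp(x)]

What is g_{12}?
With x^1 = x, x^2 = y, g_{12} = g_{xy} is the row-1, column-2 entry of the matrix.
g_{12} = 0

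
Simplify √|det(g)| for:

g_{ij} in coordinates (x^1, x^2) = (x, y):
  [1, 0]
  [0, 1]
det(g) = 1
√|det(g)| = 1
Volume element: dV = 1 dx dy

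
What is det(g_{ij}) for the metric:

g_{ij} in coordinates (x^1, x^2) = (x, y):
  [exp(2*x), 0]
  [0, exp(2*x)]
For a 2×2 metric: det(g) = g_{11}·g_{22} - g_{12}·g_{21}
= (exp(2*x))·(exp(2*x)) - (0)·(0)
= exp(4*x) - 0
det(g) = exp(4*x)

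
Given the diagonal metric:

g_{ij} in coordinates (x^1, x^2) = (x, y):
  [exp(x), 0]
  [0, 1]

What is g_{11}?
With x^1 = x, x^2 = y, g_{11} = g_{xx} is the row-1, column-1 entry of the matrix.
g_{11} = exp(x)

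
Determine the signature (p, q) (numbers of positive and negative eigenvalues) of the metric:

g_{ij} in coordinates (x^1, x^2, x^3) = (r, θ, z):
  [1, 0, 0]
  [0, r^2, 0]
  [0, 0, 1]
The metric is diagonal, so its eigenvalues are the diagonal entries: 1, r^2, 1 (at a generic point, where coordinate-dependent entries are positive).
3 positive, 0 negative.
(3, 0) - Riemannian (positive definite)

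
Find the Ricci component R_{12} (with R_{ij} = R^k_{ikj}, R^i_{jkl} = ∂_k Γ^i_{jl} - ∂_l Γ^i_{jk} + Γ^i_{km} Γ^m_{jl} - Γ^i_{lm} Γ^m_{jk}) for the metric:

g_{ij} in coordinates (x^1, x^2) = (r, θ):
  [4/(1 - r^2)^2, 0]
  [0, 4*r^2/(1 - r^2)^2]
Non-zero Christoffel symbols (Γ^k_{ij} = Γ^k_{ji}):
Γ^r_{r r} = 2*r/(1 - r^2)
Γ^r_{θ θ} = (r^3 + r)/(r^2 - 1)
Γ^θ_{r θ} = (-r^2 - 1)/(r^3 - r)
R^r_{r r θ} = 0 (a repeated index in an antisymmetric pair)
R^θ_{r θ θ} = 0 (a repeated index in an antisymmetric pair)
R_{rθ} = R^r_{r r θ} + R^θ_{r θ θ} = (0) + (0) = 0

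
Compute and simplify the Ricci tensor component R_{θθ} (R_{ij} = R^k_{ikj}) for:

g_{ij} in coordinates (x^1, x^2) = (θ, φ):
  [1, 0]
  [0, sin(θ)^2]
Non-zero Christoffel symbols (Γ^k_{ij} = Γ^k_{ji}):
Γ^θ_{φ φ} = -sin(2*θ)/2
Γ^φ_{θ φ} = 1/tan(θ)
R^θ_{θ θ θ} = 0 (a repeated index in an antisymmetric pair)
R^φ_{θ φ θ} = ∂_φ Γ^φ_{θ θ} - ∂_θ Γ^φ_{θ φ} + Γ^φ_{φ m} Γ^m_{θ θ} - Γ^φ_{θ m} Γ^m_{θ φ}
  = (0) - (-1/sin(θ)^2) + (0) - (1/tan(θ)^2) = 1
R_{θθ} = R^θ_{θ θ θ} + R^φ_{θ φ θ} = (0) + (1) = 1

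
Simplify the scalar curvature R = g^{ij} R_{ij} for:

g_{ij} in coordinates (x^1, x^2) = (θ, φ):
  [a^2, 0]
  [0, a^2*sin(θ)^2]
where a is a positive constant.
Non-zero Christoffel symbols (Γ^k_{ij} = Γ^k_{ji}):
Γ^θ_{φ φ} = -sin(2*θ)/2
Γ^φ_{θ φ} = 1/tan(θ)
Ricci tensor (R_{ij} = R^k_{ikj}): R_{θθ} = 1, R_{θφ} = 0, R_{φφ} = sin(θ)^2
Inverse metric: g^{θθ} = 1/a^2, g^{φφ} = 1/(a^2*sin(θ)^2)
R = g^{ij} R_{ij} = (1/a^2)(1) + (1/(a^2*sin(θ)^2))(sin(θ)^2) = 2/a^2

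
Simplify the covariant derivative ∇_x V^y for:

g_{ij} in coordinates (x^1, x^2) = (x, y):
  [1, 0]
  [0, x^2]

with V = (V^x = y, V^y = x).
Non-zero Christoffel symbols:
Γ^x_{y y} = -x
Γ^y_{x y} = 1/x
∇_x V^y = ∂_x V^y + Γ^y_{x j} V^j
  = (1) + (0)(y) + (1/x)(x)
  = 2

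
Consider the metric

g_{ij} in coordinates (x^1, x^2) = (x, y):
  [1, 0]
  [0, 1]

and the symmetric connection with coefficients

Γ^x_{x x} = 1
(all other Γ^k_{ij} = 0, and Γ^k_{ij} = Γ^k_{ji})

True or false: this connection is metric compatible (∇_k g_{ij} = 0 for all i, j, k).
Using ∇_k g_{ij} = ∂_k g_{ij} - Γ^m_{ki} g_{mj} - Γ^m_{kj} g_{im}:
∇_x g_{xx} = (0) - (1) - (1) = -2 ≠ 0
So the connection is not metric compatible (it is not the Levi-Civita connection).
False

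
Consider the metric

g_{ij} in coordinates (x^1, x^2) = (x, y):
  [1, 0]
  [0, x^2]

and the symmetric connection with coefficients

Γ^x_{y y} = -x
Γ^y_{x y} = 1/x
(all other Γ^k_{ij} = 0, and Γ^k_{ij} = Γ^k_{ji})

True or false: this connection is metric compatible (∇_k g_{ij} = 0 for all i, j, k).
Using ∇_k g_{ij} = ∂_k g_{ij} - Γ^m_{ki} g_{mj} - Γ^m_{kj} g_{im}:
e.g. ∇_x g_{yy} = (2*x) - (x) - (x) = 0
Every component ∇_k g_{ij} vanishes: the connection is metric compatible.
True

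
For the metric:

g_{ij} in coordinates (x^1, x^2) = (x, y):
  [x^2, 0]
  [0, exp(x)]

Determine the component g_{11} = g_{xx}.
With x^1 = x, x^2 = y, g_{11} = g_{xx} is the row-1, column-1 entry of the matrix.
g_{11} = x^2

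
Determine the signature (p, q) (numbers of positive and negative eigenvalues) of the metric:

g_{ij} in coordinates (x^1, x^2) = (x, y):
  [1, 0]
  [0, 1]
The metric is diagonal, so its eigenvalues are the diagonal entries: 1, 1 (at a generic point, where coordinate-dependent entries are positive).
2 positive, 0 negative.
(2, 0) - Riemannian (positive definite)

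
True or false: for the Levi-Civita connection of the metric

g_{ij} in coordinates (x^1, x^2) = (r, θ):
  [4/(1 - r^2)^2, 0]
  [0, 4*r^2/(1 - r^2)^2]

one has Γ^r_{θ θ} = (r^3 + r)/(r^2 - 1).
Γ^r_{θ θ} = (1/2) g^{rr} (∂_θ g_{rθ} + ∂_θ g_{rθ} - ∂_r g_{θθ}) = (1/2)((1 - r^2)^2/4)((0) + (0) - (-8*(r^3 + r)/(r^2 - 1)^3)) = (r^3 + r)/(r^2 - 1)
This equals the proposed value (r^3 + r)/(r^2 - 1).
True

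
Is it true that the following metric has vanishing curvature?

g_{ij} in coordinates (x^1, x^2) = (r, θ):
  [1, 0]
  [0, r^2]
Non-zero Christoffel symbols:
Γ^r_{θ θ} = -r
Γ^θ_{r θ} = 1/r
Ricci tensor: R_{rr} = 0, R_{rθ} = 0, R_{θθ} = 0
All R_{ij} vanish; in 2 dimensions the Riemann tensor is fully determined by the Ricci tensor, so R^i_{jkl} = 0: the metric is flat (curvilinear coordinates on flat space).
Yes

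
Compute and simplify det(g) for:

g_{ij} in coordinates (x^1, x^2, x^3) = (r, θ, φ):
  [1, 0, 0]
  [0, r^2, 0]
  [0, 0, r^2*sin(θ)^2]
Diagonal metric: det(g) = g_{11}·g_{22}·g_{33}
= (1)·(r^2)·(r^2*sin(θ)^2)
det(g) = r^4*sin(θ)^2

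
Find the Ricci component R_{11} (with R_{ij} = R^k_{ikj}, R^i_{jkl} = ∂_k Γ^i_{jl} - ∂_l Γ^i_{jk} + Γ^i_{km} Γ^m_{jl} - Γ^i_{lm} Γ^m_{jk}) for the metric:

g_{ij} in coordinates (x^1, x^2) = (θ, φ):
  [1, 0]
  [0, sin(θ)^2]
Non-zero Christoffel symbols (Γ^k_{ij} = Γ^k_{ji}):
Γ^θ_{φ φ} = -sin(2*θ)/2
Γ^φ_{θ φ} = 1/tan(θ)
R^θ_{θ θ θ} = 0 (a repeated index in an antisymmetric pair)
R^φ_{θ φ θ} = ∂_φ Γ^φ_{θ θ} - ∂_θ Γ^φ_{θ φ} + Γ^φ_{φ m} Γ^m_{θ θ} - Γ^φ_{θ m} Γ^m_{θ φ}
  = (0) - (-1/sin(θ)^2) + (0) - (1/tan(θ)^2) = 1
R_{θθ} = R^θ_{θ θ θ} + R^φ_{θ φ θ} = (0) + (1) = 1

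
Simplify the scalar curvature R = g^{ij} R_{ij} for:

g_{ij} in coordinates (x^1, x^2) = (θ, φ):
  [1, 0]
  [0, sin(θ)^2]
Non-zero Christoffel symbols (Γ^k_{ij} = Γ^k_{ji}):
Γ^θ_{φ φ} = -sin(2*θ)/2
Γ^φ_{θ φ} = 1/tan(θ)
Ricci tensor (R_{ij} = R^k_{ikj}): R_{θθ} = 1, R_{θφ} = 0, R_{φφ} = sin(θ)^2
Inverse metric: g^{θθ} = 1, g^{φφ} = 1/sin(θ)^2
R = g^{ij} R_{ij} = (1)(1) + (1/sin(θ)^2)(sin(θ)^2) = 2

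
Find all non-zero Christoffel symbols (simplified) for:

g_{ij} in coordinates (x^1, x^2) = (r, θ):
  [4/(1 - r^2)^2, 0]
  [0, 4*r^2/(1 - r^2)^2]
Using Γ^k_{ij} = (1/2) g^{km} (∂_i g_{mj} + ∂_j g_{mi} - ∂_m g_{ij}); the metric is diagonal, so only the m = k term contributes.
Non-zero symbols (using the symmetry Γ^k_{ij} = Γ^k_{ji}):
Γ^r_{r r} = (1/2) g^{rr} (∂_r g_{rr} + ∂_r g_{rr} - ∂_r g_{rr}) = (1/2)((1 - r^2)^2/4)((16*r/(1 - r^2)^3) + (16*r/(1 - r^2)^3) - (16*r/(1 - r^2)^3)) = 2*r/(1 - r^2)
Γ^r_{θ θ} = (1/2) g^{rr} (∂_θ g_{rθ} + ∂_θ g_{rθ} - ∂_r g_{θθ}) = (1/2)((1 - r^2)^2/4)((0) + (0) - (-8*(r^3 + r)/(r^2 - 1)^3)) = (r^3 + r)/(r^2 - 1)
Γ^θ_{r θ} = (1/2) g^{θθ} (∂_r g_{θθ} + ∂_θ g_{θr} - ∂_θ g_{rθ}) = (1/2)((1 - r^2)^2/(4*r^2))((-8*(r^3 + r)/(r^2 - 1)^3) + (0) - (0)) = (-r^2 - 1)/(r^3 - r)
All other Christoffel symbols are zero.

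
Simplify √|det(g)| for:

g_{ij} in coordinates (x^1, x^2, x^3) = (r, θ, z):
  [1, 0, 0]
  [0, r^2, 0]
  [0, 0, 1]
det(g) = r^2
√|det(g)| = r
Volume element: dV = r dr dθ dz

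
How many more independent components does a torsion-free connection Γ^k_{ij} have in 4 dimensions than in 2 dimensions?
Independent components in n dimensions: n × n(n+1)/2 = n^2(n+1)/2.
4D: 4 × 10 = 40
2D: 2 × 3 = 6
Difference = 40 - 6 = 34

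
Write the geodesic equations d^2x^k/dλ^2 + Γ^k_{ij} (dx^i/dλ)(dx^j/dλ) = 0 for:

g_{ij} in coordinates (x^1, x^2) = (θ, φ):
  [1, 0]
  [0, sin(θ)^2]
Geodesic equation: d^2x^k/dλ^2 + Γ^k_{ij} (dx^i/dλ)(dx^j/dλ) = 0.
Non-zero Christoffel symbols:
Γ^θ_{φ φ} = -sin(2*θ)/2
Γ^φ_{θ φ} = 1/tan(θ)
Substituting (the symmetric pair Γ^k_{ij}, Γ^k_{ji} combines into a factor 2):
d^2θ/dλ^2 - (sin(2*θ)/2) (dφ/dλ)^2 = 0
d^2φ/dλ^2 + (2/tan(θ)) (dθ/dλ)(dφ/dλ) = 0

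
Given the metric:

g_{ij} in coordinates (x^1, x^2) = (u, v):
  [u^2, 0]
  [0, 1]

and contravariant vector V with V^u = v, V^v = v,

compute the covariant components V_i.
V_i = g_{ij} V^j:
V_u = (u^2)(v) + (0)(v) = u^2*v
V_v = (0)(v) + (1)(v) = v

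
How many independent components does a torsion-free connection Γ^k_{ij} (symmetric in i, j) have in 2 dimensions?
Γ^k_{ij} has n choices for the upper index and n(n+1)/2 independent symmetric lower index pairs.
Total = 2 × 2×3/2 = 2 × 3 = 6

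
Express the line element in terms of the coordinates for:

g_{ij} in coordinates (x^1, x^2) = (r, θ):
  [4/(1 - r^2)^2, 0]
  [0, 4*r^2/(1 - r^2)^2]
ds^2 = g_{ij} dx^i dx^j; only the non-zero components contribute.
ds^2 = (4/(1 - r^2)^2) dr^2 + (4*r^2/(1 - r^2)^2) dθ^2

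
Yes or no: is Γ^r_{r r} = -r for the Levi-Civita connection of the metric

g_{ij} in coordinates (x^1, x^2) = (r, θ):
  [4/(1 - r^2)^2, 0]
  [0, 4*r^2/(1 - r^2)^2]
Γ^r_{r r} = (1/2) g^{rr} (∂_r g_{rr} + ∂_r g_{rr} - ∂_r g_{rr}) = (1/2)((1 - r^2)^2/4)((16*r/(1 - r^2)^3) + (16*r/(1 - r^2)^3) - (16*r/(1 - r^2)^3)) = 2*r/(1 - r^2)
This differs from the proposed value -r.
No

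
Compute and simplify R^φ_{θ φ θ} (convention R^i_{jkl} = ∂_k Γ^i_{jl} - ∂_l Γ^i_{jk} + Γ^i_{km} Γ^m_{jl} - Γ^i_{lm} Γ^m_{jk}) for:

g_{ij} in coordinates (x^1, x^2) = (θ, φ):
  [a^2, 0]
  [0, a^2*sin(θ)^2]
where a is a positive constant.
Non-zero Christoffel symbols (Γ^k_{ij} = Γ^k_{ji}):
Γ^θ_{φ φ} = -sin(2*θ)/2
Γ^φ_{θ φ} = 1/tan(θ)
R^φ_{θ φ θ} = ∂_φ Γ^φ_{θ θ} - ∂_θ Γ^φ_{θ φ} + Γ^φ_{φ m} Γ^m_{θ θ} - Γ^φ_{θ m} Γ^m_{θ φ}
  = (0) - (-1/sin(θ)^2) + (0) - (1/tan(θ)^2) = 1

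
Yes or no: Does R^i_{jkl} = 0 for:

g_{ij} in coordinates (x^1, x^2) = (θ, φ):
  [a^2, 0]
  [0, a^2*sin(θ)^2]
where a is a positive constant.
Non-zero Christoffel symbols:
Γ^θ_{φ φ} = -sin(2*θ)/2
Γ^φ_{θ φ} = 1/tan(θ)
Ricci tensor: R_{θθ} = 1, R_{θφ} = 0, R_{φφ} = sin(θ)^2
The Ricci tensor is non-zero, so the Riemann tensor is non-zero: not flat.
No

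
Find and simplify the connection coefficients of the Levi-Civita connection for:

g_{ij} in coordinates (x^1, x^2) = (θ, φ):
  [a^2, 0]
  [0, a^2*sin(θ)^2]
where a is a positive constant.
Using Γ^k_{ij} = (1/2) g^{km} (∂_i g_{mj} + ∂_j g_{mi} - ∂_m g_{ij}); the metric is diagonal, so only the m = k term contributes.
Non-zero symbols (using the symmetry Γ^k_{ij} = Γ^k_{ji}):
Γ^θ_{φ φ} = (1/2) g^{θθ} (∂_φ g_{θφ} + ∂_φ g_{θφ} - ∂_θ g_{φφ}) = (1/2)(1/a^2)((0) + (0) - (a^2*sin(2*θ))) = -sin(2*θ)/2
Γ^φ_{θ φ} = (1/2) g^{φφ} (∂_θ g_{φφ} + ∂_φ g_{φθ} - ∂_φ g_{θφ}) = (1/2)(1/(a^2*sin(θ)^2))((a^2*sin(2*θ)) + (0) - (0)) = 1/tan(θ)
All other Christoffel symbols are zero.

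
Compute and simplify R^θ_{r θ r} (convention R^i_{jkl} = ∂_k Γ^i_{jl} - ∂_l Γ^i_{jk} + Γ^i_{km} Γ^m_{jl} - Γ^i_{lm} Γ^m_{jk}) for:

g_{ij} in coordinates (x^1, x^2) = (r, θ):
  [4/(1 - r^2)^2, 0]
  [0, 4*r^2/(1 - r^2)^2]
Non-zero Christoffel symbols (Γ^k_{ij} = Γ^k_{ji}):
Γ^r_{r r} = 2*r/(1 - r^2)
Γ^r_{θ θ} = (r^3 + r)/(r^2 - 1)
Γ^θ_{r θ} = (-r^2 - 1)/(r^3 - r)
R^θ_{r θ r} = ∂_θ Γ^θ_{r r} - ∂_r Γ^θ_{r θ} + Γ^θ_{θ m} Γ^m_{r r} - Γ^θ_{r m} Γ^m_{r θ}
  = (0) - ((r^4 + 4*r^2 - 1)/(r^3 - r)^2) + (2*(r^2 + 1)/(r^2 - 1)^2) - ((r^2 + 1)^2/(r^3 - r)^2) = -4/(r^2 - 1)^2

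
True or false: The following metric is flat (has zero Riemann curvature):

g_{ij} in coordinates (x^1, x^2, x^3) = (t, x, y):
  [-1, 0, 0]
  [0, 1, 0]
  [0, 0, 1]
All metric components are constant, so every Christoffel symbol vanishes and R^i_{jkl} = 0.
True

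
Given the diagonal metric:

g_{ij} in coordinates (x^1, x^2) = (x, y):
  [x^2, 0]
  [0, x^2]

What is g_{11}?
With x^1 = x, x^2 = y, g_{11} = g_{xx} is the row-1, column-1 entry of the matrix.
g_{11} = x^2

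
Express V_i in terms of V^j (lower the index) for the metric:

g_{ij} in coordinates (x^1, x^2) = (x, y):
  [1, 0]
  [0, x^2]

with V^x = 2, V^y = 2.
V_i = g_{ij} V^j:
V_x = (1)(2) + (0)(2) = 2
V_y = (0)(2) + (x^2)(2) = 2*x^2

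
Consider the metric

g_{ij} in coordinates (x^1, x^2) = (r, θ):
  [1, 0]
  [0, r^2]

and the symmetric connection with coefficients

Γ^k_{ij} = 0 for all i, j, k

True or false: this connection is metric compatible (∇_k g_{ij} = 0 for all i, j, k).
Using ∇_k g_{ij} = ∂_k g_{ij} - Γ^m_{ki} g_{mj} - Γ^m_{kj} g_{im}:
∇_r g_{θθ} = (2*r) - (0) - (0) = 2*r ≠ 0
So the connection is not metric compatible (it is not the Levi-Civita connection).
False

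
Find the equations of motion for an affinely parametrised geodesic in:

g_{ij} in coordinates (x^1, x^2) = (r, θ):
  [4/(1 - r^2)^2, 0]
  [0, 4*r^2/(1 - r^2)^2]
Geodesic equation: d^2x^k/dλ^2 + Γ^k_{ij} (dx^i/dλ)(dx^j/dλ) = 0.
Non-zero Christoffel symbols:
Γ^r_{r r} = 2*r/(1 - r^2)
Γ^r_{θ θ} = (r^3 + r)/(r^2 - 1)
Γ^θ_{r θ} = (-r^2 - 1)/(r^3 - r)
Substituting (the symmetric pair Γ^k_{ij}, Γ^k_{ji} combines into a factor 2):
d^2r/dλ^2 + (2*r/(1 - r^2)) (dr/dλ)^2 + ((r^3 + r)/(r^2 - 1)) (dθ/dλ)^2 = 0
d^2θ/dλ^2 + ((-2*r^2 - 2)/(r^3 - r)) (dr/dλ)(dθ/dλ) = 0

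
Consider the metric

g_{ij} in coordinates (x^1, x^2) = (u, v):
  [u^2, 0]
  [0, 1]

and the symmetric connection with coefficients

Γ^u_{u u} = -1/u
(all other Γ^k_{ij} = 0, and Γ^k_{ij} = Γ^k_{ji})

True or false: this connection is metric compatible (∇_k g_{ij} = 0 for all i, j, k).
Using ∇_k g_{ij} = ∂_k g_{ij} - Γ^m_{ki} g_{mj} - Γ^m_{kj} g_{im}:
∇_u g_{uu} = (2*u) - (-u) - (-u) = 4*u ≠ 0
So the connection is not metric compatible (it is not the Levi-Civita connection).
False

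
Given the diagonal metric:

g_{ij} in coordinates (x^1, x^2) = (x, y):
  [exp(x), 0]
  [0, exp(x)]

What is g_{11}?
With x^1 = x, x^2 = y, g_{11} = g_{xx} is the row-1, column-1 entry of the matrix.
g_{11} = exp(x)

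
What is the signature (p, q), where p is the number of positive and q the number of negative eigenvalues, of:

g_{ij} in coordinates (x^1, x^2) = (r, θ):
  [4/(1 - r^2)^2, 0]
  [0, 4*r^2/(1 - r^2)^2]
The metric is diagonal, so its eigenvalues are the diagonal entries: 4/(1 - r^2)^2, 4*r^2/(1 - r^2)^2 (at a generic point, where coordinate-dependent entries are positive).
2 positive, 0 negative.
(2, 0) - Riemannian (positive definite)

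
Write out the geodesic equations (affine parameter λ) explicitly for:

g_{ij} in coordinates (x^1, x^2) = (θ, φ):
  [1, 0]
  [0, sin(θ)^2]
Geodesic equation: d^2x^k/dλ^2 + Γ^k_{ij} (dx^i/dλ)(dx^j/dλ) = 0.
Non-zero Christoffel symbols:
Γ^θ_{φ φ} = -sin(2*θ)/2
Γ^φ_{θ φ} = 1/tan(θ)
Substituting (the symmetric pair Γ^k_{ij}, Γ^k_{ji} combines into a factor 2):
d^2θ/dλ^2 - (sin(2*θ)/2) (dφ/dλ)^2 = 0
d^2φ/dλ^2 + (2/tan(θ)) (dθ/dλ)(dφ/dλ) = 0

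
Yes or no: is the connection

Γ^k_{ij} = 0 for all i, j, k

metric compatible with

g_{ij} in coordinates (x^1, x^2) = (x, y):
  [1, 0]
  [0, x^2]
Using ∇_k g_{ij} = ∂_k g_{ij} - Γ^m_{ki} g_{mj} - Γ^m_{kj} g_{im}:
∇_x g_{yy} = (2*x) - (0) - (0) = 2*x ≠ 0
So the connection is not metric compatible (it is not the Levi-Civita connection).
No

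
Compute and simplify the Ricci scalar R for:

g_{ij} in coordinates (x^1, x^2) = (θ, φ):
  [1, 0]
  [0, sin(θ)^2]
Non-zero Christoffel symbols (Γ^k_{ij} = Γ^k_{ji}):
Γ^θ_{φ φ} = -sin(2*θ)/2
Γ^φ_{θ φ} = 1/tan(θ)
Ricci tensor (R_{ij} = R^k_{ikj}): R_{θθ} = 1, R_{θφ} = 0, R_{φφ} = sin(θ)^2
Inverse metric: g^{θθ} = 1, g^{φφ} = 1/sin(θ)^2
R = g^{ij} R_{ij} = (1)(1) + (1/sin(θ)^2)(sin(θ)^2) = 2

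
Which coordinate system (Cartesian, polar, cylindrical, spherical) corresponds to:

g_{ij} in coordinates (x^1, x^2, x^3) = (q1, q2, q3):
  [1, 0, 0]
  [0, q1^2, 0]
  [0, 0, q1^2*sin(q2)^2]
The line element ds^2 = dq1^2 + q1^2 dq2^2 + q1^2 sin(q2)^2 dq3^2 is dr^2 + r^2 dθ^2 + r^2 sin(θ)^2 dφ^2 with q1 = r, q2 = θ, q3 = φ.
spherical coordinates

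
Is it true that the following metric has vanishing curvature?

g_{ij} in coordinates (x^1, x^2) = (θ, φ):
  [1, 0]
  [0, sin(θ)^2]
Non-zero Christoffel symbols:
Γ^θ_{φ φ} = -sin(2*θ)/2
Γ^φ_{θ φ} = 1/tan(θ)
Ricci tensor: R_{θθ} = 1, R_{θφ} = 0, R_{φφ} = sin(θ)^2
The Ricci tensor is non-zero, so the Riemann tensor is non-zero: not flat.
No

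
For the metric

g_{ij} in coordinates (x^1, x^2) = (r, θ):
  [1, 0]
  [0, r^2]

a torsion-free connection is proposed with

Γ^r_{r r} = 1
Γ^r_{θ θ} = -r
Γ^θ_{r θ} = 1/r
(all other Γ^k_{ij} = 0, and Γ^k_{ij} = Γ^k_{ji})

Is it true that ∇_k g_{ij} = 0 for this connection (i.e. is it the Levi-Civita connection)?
Using ∇_k g_{ij} = ∂_k g_{ij} - Γ^m_{ki} g_{mj} - Γ^m_{kj} g_{im}:
∇_r g_{rr} = (0) - (1) - (1) = -2 ≠ 0
So the connection is not metric compatible (it is not the Levi-Civita connection).
No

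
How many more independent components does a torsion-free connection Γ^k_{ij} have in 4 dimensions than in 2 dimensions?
Independent components in n dimensions: n × n(n+1)/2 = n^2(n+1)/2.
4D: 4 × 10 = 40
2D: 2 × 3 = 6
Difference = 40 - 6 = 34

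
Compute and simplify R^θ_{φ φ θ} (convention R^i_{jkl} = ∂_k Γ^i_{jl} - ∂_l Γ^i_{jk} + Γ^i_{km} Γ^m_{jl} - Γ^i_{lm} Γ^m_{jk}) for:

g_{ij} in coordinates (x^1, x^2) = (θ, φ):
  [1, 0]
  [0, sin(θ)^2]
Non-zero Christoffel symbols (Γ^k_{ij} = Γ^k_{ji}):
Γ^θ_{φ φ} = -sin(2*θ)/2
Γ^φ_{θ φ} = 1/tan(θ)
R^θ_{φ φ θ} = ∂_φ Γ^θ_{φ θ} - ∂_θ Γ^θ_{φ φ} + Γ^θ_{φ m} Γ^m_{φ θ} - Γ^θ_{θ m} Γ^m_{φ φ}
  = (0) - (-cos(2*θ)) + (-cos(θ)^2) - (0) = -sin(θ)^2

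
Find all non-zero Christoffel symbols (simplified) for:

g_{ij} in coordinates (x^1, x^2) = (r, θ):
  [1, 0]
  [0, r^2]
Using Γ^k_{ij} = (1/2) g^{km} (∂_i g_{mj} + ∂_j g_{mi} - ∂_m g_{ij}); the metric is diagonal, so only the m = k term contributes.
Non-zero symbols (using the symmetry Γ^k_{ij} = Γ^k_{ji}):
Γ^r_{θ θ} = (1/2) g^{rr} (∂_θ g_{rθ} + ∂_θ g_{rθ} - ∂_r g_{θθ}) = (1/2)(1)((0) + (0) - (2*r)) = -r
Γ^θ_{r θ} = (1/2) g^{θθ} (∂_r g_{θθ} + ∂_θ g_{θr} - ∂_θ g_{rθ}) = (1/2)(1/r^2)((2*r) + (0) - (0)) = 1/r
All other Christoffel symbols are zero.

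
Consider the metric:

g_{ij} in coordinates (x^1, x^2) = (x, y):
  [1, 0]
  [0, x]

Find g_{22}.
With x^1 = x, x^2 = y, g_{22} = g_{yy} is the row-2, column-2 entry of the matrix.
g_{22} = x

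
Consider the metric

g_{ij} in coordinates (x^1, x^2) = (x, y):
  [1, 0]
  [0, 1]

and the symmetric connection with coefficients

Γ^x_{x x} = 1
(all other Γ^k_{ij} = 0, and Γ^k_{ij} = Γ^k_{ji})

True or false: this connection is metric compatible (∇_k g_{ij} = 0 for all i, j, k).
Using ∇_k g_{ij} = ∂_k g_{ij} - Γ^m_{ki} g_{mj} - Γ^m_{kj} g_{im}:
∇_x g_{xx} = (0) - (1) - (1) = -2 ≠ 0
So the connection is not metric compatible (it is not the Levi-Civita connection).
False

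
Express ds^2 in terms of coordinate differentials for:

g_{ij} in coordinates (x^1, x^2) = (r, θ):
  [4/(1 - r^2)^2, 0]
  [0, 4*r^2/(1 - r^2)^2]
ds^2 = g_{ij} dx^i dx^j; only the non-zero components contribute.
ds^2 = (4/(1 - r^2)^2) dr^2 + (4*r^2/(1 - r^2)^2) dθ^2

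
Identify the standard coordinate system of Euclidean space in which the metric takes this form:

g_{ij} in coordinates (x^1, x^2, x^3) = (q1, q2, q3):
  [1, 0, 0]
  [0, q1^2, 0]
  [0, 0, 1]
The line element ds^2 = dq1^2 + q1^2 dq2^2 + dq3^2 is dr^2 + r^2 dθ^2 + dz^2 with q1 = r, q2 = θ, q3 = z.
cylindrical coordinates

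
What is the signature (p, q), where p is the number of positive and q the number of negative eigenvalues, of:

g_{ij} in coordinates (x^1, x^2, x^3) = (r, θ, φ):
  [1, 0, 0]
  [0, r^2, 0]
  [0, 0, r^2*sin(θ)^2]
The metric is diagonal, so its eigenvalues are the diagonal entries: 1, r^2, r^2*sin(θ)^2 (at a generic point, where coordinate-dependent entries are positive).
3 positive, 0 negative.
(3, 0) - Riemannian (positive definite)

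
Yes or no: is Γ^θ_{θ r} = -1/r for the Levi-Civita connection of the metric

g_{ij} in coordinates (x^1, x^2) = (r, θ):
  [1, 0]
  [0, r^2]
Γ^θ_{θ r} = (1/2) g^{θθ} (∂_θ g_{θr} + ∂_r g_{θθ} - ∂_θ g_{θr}) = (1/2)(1/r^2)((0) + (2*r) - (0)) = 1/r
This differs from the proposed value -1/r.
No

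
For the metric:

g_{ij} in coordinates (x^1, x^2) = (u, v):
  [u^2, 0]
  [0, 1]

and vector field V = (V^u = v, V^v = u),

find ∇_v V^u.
Non-zero Christoffel symbols:
Γ^u_{u u} = 1/u
∇_v V^u = ∂_v V^u + Γ^u_{v j} V^j
  = (1) + (0)(v) + (0)(u)
  = 1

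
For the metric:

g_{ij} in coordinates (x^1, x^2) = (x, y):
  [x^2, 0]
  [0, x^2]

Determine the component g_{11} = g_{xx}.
With x^1 = x, x^2 = y, g_{11} = g_{xx} is the row-1, column-1 entry of the matrix.
g_{11} = x^2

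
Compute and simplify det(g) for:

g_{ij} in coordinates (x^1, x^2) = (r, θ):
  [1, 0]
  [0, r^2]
For a 2×2 metric: det(g) = g_{11}·g_{22} - g_{12}·g_{21}
= (1)·(r^2) - (0)·(0)
= r^2 - 0
det(g) = r^2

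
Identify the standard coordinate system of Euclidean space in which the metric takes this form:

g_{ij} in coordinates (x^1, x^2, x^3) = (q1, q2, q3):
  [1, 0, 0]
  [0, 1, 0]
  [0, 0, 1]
All components are constant and the metric is the identity, i.e. orthonormal rectilinear coordinates.
Cartesian (3D) coordinates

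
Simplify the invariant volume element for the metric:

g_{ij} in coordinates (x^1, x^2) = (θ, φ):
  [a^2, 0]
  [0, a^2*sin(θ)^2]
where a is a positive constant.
det(g) = a^4*sin(θ)^2
√|det(g)| = a^2*sin(θ) (taking 0 < θ < π so that |sin(θ)| = sin(θ))
Volume element: dV = a^2*sin(θ) dθ dφ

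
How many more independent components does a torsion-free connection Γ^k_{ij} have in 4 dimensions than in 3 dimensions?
Independent components in n dimensions: n × n(n+1)/2 = n^2(n+1)/2.
4D: 4 × 10 = 40
3D: 3 × 6 = 18
Difference = 40 - 18 = 22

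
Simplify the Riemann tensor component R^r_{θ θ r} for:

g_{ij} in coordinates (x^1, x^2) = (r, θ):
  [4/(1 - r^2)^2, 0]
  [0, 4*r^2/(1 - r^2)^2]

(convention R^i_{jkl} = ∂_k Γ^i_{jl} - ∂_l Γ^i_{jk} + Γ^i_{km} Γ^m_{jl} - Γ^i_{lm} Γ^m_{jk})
Non-zero Christoffel symbols (Γ^k_{ij} = Γ^k_{ji}):
Γ^r_{r r} = 2*r/(1 - r^2)
Γ^r_{θ θ} = (r^3 + r)/(r^2 - 1)
Γ^θ_{r θ} = (-r^2 - 1)/(r^3 - r)
R^r_{θ θ r} = ∂_θ Γ^r_{θ r} - ∂_r Γ^r_{θ θ} + Γ^r_{θ m} Γ^m_{θ r} - Γ^r_{r m} Γ^m_{θ θ}
  = (0) - ((r^4 - 4*r^2 - 1)/(r^2 - 1)^2) + (-(r^2 + 1)^2/(r^2 - 1)^2) - (-2*r^2*(r^2 + 1)/(r^2 - 1)^2) = 4*r^2/(r^2 - 1)^2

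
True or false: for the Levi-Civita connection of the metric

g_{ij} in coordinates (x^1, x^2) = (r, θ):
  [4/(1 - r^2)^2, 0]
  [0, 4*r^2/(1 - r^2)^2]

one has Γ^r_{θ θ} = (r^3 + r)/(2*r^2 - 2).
Γ^r_{θ θ} = (1/2) g^{rr} (∂_θ g_{rθ} + ∂_θ g_{rθ} - ∂_r g_{θθ}) = (1/2)((1 - r^2)^2/4)((0) + (0) - (-8*(r^3 + r)/(r^2 - 1)^3)) = (r^3 + r)/(r^2 - 1)
This differs from the proposed value (r^3 + r)/(2*r^2 - 2).
False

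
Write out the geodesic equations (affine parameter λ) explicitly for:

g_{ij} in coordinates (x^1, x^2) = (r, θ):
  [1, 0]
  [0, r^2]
Geodesic equation: d^2x^k/dλ^2 + Γ^k_{ij} (dx^i/dλ)(dx^j/dλ) = 0.
Non-zero Christoffel symbols:
Γ^r_{θ θ} = -r
Γ^θ_{r θ} = 1/r
Substituting (the symmetric pair Γ^k_{ij}, Γ^k_{ji} combines into a factor 2):
d^2r/dλ^2 - r (dθ/dλ)^2 = 0
d^2θ/dλ^2 + (2/r) (dr/dλ)(dθ/dλ) = 0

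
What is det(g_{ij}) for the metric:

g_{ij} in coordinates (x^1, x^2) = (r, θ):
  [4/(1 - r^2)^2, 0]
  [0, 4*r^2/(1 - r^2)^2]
For a 2×2 metric: det(g) = g_{11}·g_{22} - g_{12}·g_{21}
= (4/(1 - r^2)^2)·(4*r^2/(1 - r^2)^2) - (0)·(0)
= 16*r^2/(1 - r^2)^4 - 0
det(g) = 16*r^2/(1 - r^2)^4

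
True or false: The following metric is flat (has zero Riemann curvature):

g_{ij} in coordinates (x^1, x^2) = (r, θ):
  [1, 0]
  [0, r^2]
Non-zero Christoffel symbols:
Γ^r_{θ θ} = -r
Γ^θ_{r θ} = 1/r
Ricci tensor: R_{rr} = 0, R_{rθ} = 0, R_{θθ} = 0
All R_{ij} vanish; in 2 dimensions the Riemann tensor is fully determined by the Ricci tensor, so R^i_{jkl} = 0: the metric is flat (curvilinear coordinates on flat space).
True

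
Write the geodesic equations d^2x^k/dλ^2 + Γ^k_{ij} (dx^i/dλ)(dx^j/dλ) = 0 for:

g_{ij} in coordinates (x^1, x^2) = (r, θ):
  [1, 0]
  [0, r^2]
Geodesic equation: d^2x^k/dλ^2 + Γ^k_{ij} (dx^i/dλ)(dx^j/dλ) = 0.
Non-zero Christoffel symbols:
Γ^r_{θ θ} = -r
Γ^θ_{r θ} = 1/r
Substituting (the symmetric pair Γ^k_{ij}, Γ^k_{ji} combines into a factor 2):
d^2r/dλ^2 - r (dθ/dλ)^2 = 0
d^2θ/dλ^2 + (2/r) (dr/dλ)(dθ/dλ) = 0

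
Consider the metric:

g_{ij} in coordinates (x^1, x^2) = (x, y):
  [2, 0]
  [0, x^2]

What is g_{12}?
With x^1 = x, x^2 = y, g_{12} = g_{xy} is the row-1, column-2 entry of the matrix.
g_{12} = 0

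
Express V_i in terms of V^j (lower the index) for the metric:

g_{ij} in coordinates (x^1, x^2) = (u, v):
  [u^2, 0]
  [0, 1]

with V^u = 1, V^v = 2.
V_i = g_{ij} V^j:
V_u = (u^2)(1) + (0)(2) = u^2
V_v = (0)(1) + (1)(2) = 2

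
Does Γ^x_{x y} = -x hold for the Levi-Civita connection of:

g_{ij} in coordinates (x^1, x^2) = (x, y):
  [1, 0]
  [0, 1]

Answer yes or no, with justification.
Γ^x_{x y} = (1/2) g^{xx} (∂_x g_{xy} + ∂_y g_{xx} - ∂_x g_{xy}) = (1/2)(1)((0) + (0) - (0)) = 0
This differs from the proposed value -x.
No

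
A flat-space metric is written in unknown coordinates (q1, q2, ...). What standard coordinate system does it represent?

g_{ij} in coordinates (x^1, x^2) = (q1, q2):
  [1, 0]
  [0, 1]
All components are constant and the metric is the identity, i.e. orthonormal rectilinear coordinates.
Cartesian (2D) coordinates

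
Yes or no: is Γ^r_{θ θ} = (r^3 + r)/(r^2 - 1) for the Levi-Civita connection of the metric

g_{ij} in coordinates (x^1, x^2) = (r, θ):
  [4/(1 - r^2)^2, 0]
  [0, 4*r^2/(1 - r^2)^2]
Γ^r_{θ θ} = (1/2) g^{rr} (∂_θ g_{rθ} + ∂_θ g_{rθ} - ∂_r g_{θθ}) = (1/2)((1 - r^2)^2/4)((0) + (0) - (-8*(r^3 + r)/(r^2 - 1)^3)) = (r^3 + r)/(r^2 - 1)
This equals the proposed value (r^3 + r)/(r^2 - 1).
Yes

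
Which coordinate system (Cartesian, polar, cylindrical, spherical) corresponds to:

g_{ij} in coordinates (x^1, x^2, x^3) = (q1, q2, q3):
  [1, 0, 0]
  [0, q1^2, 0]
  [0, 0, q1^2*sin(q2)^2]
The line element ds^2 = dq1^2 + q1^2 dq2^2 + q1^2 sin(q2)^2 dq3^2 is dr^2 + r^2 dθ^2 + r^2 sin(θ)^2 dφ^2 with q1 = r, q2 = θ, q3 = φ.
spherical coordinates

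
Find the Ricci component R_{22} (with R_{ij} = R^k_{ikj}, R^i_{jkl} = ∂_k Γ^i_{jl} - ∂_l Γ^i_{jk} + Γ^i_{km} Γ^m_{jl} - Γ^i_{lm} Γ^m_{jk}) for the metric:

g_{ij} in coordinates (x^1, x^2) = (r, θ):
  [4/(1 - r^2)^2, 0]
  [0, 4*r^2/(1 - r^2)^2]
Non-zero Christoffel symbols (Γ^k_{ij} = Γ^k_{ji}):
Γ^r_{r r} = 2*r/(1 - r^2)
Γ^r_{θ θ} = (r^3 + r)/(r^2 - 1)
Γ^θ_{r θ} = (-r^2 - 1)/(r^3 - r)
R^r_{θ r θ} = ∂_r Γ^r_{θ θ} - ∂_θ Γ^r_{θ r} + Γ^r_{r m} Γ^m_{θ θ} - Γ^r_{θ m} Γ^m_{θ r}
  = ((r^4 - 4*r^2 - 1)/(r^2 - 1)^2) - (0) + (-2*r^2*(r^2 + 1)/(r^2 - 1)^2) - (-(r^2 + 1)^2/(r^2 - 1)^2) = -4*r^2/(r^2 - 1)^2
R^θ_{θ θ θ} = 0 (a repeated index in an antisymmetric pair)
R_{θθ} = R^r_{θ r θ} + R^θ_{θ θ θ} = (-4*r^2/(r^2 - 1)^2) + (0) = -4*r^2/(r^2 - 1)^2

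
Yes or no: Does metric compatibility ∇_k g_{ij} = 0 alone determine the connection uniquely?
One also needs vanishing torsion; metric compatibility plus torsion-freeness singles out the Levi-Civita connection.
No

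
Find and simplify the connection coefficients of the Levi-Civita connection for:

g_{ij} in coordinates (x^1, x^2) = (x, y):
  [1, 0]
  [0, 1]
Using Γ^k_{ij} = (1/2) g^{km} (∂_i g_{mj} + ∂_j g_{mi} - ∂_m g_{ij}); the metric is diagonal, so only the m = k term contributes.
Every metric component is constant, so all ∂_m g_{ij} = 0 and every Christoffel symbol vanishes.
All Christoffel symbols are zero.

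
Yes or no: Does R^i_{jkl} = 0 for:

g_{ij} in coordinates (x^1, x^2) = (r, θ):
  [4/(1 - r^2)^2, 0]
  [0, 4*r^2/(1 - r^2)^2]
Non-zero Christoffel symbols:
Γ^r_{r r} = 2*r/(1 - r^2)
Γ^r_{θ θ} = (r^3 + r)/(r^2 - 1)
Γ^θ_{r θ} = (-r^2 - 1)/(r^3 - r)
Ricci tensor: R_{rr} = -4/(r^2 - 1)^2, R_{rθ} = 0, R_{θθ} = -4*r^2/(r^2 - 1)^2
The Ricci tensor is non-zero, so the Riemann tensor is non-zero: not flat.
No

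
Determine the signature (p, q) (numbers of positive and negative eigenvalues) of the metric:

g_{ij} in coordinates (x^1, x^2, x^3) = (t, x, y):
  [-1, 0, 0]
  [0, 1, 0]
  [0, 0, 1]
The metric is diagonal, so its eigenvalues are the diagonal entries: -1, 1, 1 (at a generic point, where coordinate-dependent entries are positive).
2 positive, 1 negative.
(2, 1) - Lorentzian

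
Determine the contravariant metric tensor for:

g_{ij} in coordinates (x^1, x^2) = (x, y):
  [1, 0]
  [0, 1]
The metric is diagonal, so g^{ij} is diagonal with entries 1/g_{ii}: diag(1, 1).
g^{ij}:
  [1, 0]
  [0, 1]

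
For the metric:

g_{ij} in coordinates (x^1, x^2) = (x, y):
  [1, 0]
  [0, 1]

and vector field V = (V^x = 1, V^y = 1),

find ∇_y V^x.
All Christoffel symbols are zero.
∇_y V^x = ∂_y V^x + Γ^x_{y j} V^j
  = (0) + (0)(1) + (0)(1)
  = 0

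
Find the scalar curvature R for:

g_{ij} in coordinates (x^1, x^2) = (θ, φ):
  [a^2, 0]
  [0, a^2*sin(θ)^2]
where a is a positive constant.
Non-zero Christoffel symbols (Γ^k_{ij} = Γ^k_{ji}):
Γ^θ_{φ φ} = -sin(2*θ)/2
Γ^φ_{θ φ} = 1/tan(θ)
Ricci tensor (R_{ij} = R^k_{ikj}): R_{θθ} = 1, R_{θφ} = 0, R_{φφ} = sin(θ)^2
Inverse metric: g^{θθ} = 1/a^2, g^{φφ} = 1/(a^2*sin(θ)^2)
R = g^{ij} R_{ij} = (1/a^2)(1) + (1/(a^2*sin(θ)^2))(sin(θ)^2) = 2/a^2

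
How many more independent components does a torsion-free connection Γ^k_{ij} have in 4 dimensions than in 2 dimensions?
Independent components in n dimensions: n × n(n+1)/2 = n^2(n+1)/2.
4D: 4 × 10 = 40
2D: 2 × 3 = 6
Difference = 40 - 6 = 34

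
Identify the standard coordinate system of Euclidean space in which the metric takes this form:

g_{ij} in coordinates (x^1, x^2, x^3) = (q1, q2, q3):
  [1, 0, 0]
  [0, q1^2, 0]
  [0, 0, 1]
The line element ds^2 = dq1^2 + q1^2 dq2^2 + dq3^2 is dr^2 + r^2 dθ^2 + dz^2 with q1 = r, q2 = θ, q3 = z.
cylindrical coordinates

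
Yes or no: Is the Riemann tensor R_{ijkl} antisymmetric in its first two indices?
R_{ijkl} = -R_{jikl} (follows from metric compatibility).
Yes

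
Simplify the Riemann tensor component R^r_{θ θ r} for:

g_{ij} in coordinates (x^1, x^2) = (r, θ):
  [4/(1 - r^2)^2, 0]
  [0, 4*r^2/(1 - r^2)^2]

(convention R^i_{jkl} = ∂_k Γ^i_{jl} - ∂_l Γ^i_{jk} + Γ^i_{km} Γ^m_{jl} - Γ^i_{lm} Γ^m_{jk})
Non-zero Christoffel symbols (Γ^k_{ij} = Γ^k_{ji}):
Γ^r_{r r} = 2*r/(1 - r^2)
Γ^r_{θ θ} = (r^3 + r)/(r^2 - 1)
Γ^θ_{r θ} = (-r^2 - 1)/(r^3 - r)
R^r_{θ θ r} = ∂_θ Γ^r_{θ r} - ∂_r Γ^r_{θ θ} + Γ^r_{θ m} Γ^m_{θ r} - Γ^r_{r m} Γ^m_{θ θ}
  = (0) - ((r^4 - 4*r^2 - 1)/(r^2 - 1)^2) + (-(r^2 + 1)^2/(r^2 - 1)^2) - (-2*r^2*(r^2 + 1)/(r^2 - 1)^2) = 4*r^2/(r^2 - 1)^2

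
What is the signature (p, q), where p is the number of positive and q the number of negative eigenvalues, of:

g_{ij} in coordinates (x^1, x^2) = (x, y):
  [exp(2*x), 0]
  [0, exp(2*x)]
The metric is diagonal, so its eigenvalues are the diagonal entries: exp(2*x), exp(2*x) (at a generic point, where coordinate-dependent entries are positive).
2 positive, 0 negative.
(2, 0) - Riemannian (positive definite)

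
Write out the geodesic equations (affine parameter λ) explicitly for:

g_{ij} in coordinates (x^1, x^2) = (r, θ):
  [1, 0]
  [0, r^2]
Geodesic equation: d^2x^k/dλ^2 + Γ^k_{ij} (dx^i/dλ)(dx^j/dλ) = 0.
Non-zero Christoffel symbols:
Γ^r_{θ θ} = -r
Γ^θ_{r θ} = 1/r
Substituting (the symmetric pair Γ^k_{ij}, Γ^k_{ji} combines into a factor 2):
d^2r/dλ^2 - r (dθ/dλ)^2 = 0
d^2θ/dλ^2 + (2/r) (dr/dλ)(dθ/dλ) = 0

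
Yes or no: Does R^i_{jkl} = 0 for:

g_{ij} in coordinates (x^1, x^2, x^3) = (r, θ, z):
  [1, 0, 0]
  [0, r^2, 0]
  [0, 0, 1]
Non-zero Christoffel symbols:
Γ^r_{θ θ} = -r
Γ^θ_{r θ} = 1/r
Ricci tensor: R_{rr} = 0, R_{rθ} = 0, R_{rz} = 0, R_{θθ} = 0, R_{θz} = 0, R_{zz} = 0
All R_{ij} vanish; in 3 dimensions the Riemann tensor is fully determined by the Ricci tensor, so R^i_{jkl} = 0: the metric is flat (curvilinear coordinates on flat space).
Yes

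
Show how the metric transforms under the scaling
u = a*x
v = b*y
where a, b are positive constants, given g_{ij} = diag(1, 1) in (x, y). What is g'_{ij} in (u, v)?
Invert the transformation: x = u/a, y = v/b
g'_{ij} = (∂x^k/∂x'^i)(∂x^l/∂x'^j) g_{kl}; with g_{kl} = δ_{kl} this is Σ_k (∂x^k/∂x'^i)(∂x^k/∂x'^j).
Jacobian: ∂x/∂u = 1/a, ∂x/∂v = 0, ∂y/∂u = 0, ∂y/∂v = 1/b
g'_{uu} = (1/a)(1/a) + (0)(0) = 1/a^2
g'_{uv} = (1/a)(0) + (0)(1/b) = 0
g'_{vv} = (0)(0) + (1/b)(1/b) = 1/b^2
g'_{ij} = diag(1/a^2, 1/b^2)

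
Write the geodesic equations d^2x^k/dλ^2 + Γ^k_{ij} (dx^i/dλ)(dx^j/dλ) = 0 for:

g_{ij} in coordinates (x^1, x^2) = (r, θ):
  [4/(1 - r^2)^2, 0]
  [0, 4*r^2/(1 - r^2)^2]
Geodesic equation: d^2x^k/dλ^2 + Γ^k_{ij} (dx^i/dλ)(dx^j/dλ) = 0.
Non-zero Christoffel symbols:
Γ^r_{r r} = 2*r/(1 - r^2)
Γ^r_{θ θ} = (r^3 + r)/(r^2 - 1)
Γ^θ_{r θ} = (-r^2 - 1)/(r^3 - r)
Substituting (the symmetric pair Γ^k_{ij}, Γ^k_{ji} combines into a factor 2):
d^2r/dλ^2 + (2*r/(1 - r^2)) (dr/dλ)^2 + ((r^3 + r)/(r^2 - 1)) (dθ/dλ)^2 = 0
d^2θ/dλ^2 + ((-2*r^2 - 2)/(r^3 - r)) (dr/dλ)(dθ/dλ) = 0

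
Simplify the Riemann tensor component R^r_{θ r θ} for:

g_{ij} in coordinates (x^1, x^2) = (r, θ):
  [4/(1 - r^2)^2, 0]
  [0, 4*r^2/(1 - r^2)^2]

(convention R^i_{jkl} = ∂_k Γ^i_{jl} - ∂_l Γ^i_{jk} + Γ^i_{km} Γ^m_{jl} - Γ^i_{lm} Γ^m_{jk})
Non-zero Christoffel symbols (Γ^k_{ij} = Γ^k_{ji}):
Γ^r_{r r} = 2*r/(1 - r^2)
Γ^r_{θ θ} = (r^3 + r)/(r^2 - 1)
Γ^θ_{r θ} = (-r^2 - 1)/(r^3 - r)
R^r_{θ r θ} = ∂_r Γ^r_{θ θ} - ∂_θ Γ^r_{θ r} + Γ^r_{r m} Γ^m_{θ θ} - Γ^r_{θ m} Γ^m_{θ r}
  = ((r^4 - 4*r^2 - 1)/(r^2 - 1)^2) - (0) + (-2*r^2*(r^2 + 1)/(r^2 - 1)^2) - (-(r^2 + 1)^2/(r^2 - 1)^2) = -4*r^2/(r^2 - 1)^2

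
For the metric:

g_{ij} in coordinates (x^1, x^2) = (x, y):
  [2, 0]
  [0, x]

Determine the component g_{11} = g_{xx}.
With x^1 = x, x^2 = y, g_{11} = g_{xx} is the row-1, column-1 entry of the matrix.
g_{11} = 2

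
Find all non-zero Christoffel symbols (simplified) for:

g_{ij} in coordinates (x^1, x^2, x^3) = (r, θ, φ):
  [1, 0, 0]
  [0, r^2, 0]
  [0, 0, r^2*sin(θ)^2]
Using Γ^k_{ij} = (1/2) g^{km} (∂_i g_{mj} + ∂_j g_{mi} - ∂_m g_{ij}); the metric is diagonal, so only the m = k term contributes.
Non-zero symbols (using the symmetry Γ^k_{ij} = Γ^k_{ji}):
Γ^r_{θ θ} = (1/2) g^{rr} (∂_θ g_{rθ} + ∂_θ g_{rθ} - ∂_r g_{θθ}) = (1/2)(1)((0) + (0) - (2*r)) = -r
Γ^r_{φ φ} = (1/2) g^{rr} (∂_φ g_{rφ} + ∂_φ g_{rφ} - ∂_r g_{φφ}) = (1/2)(1)((0) + (0) - (2*r*sin(θ)^2)) = -r*sin(θ)^2
Γ^θ_{r θ} = (1/2) g^{θθ} (∂_r g_{θθ} + ∂_θ g_{θr} - ∂_θ g_{rθ}) = (1/2)(1/r^2)((2*r) + (0) - (0)) = 1/r
Γ^θ_{φ φ} = (1/2) g^{θθ} (∂_φ g_{θφ} + ∂_φ g_{θφ} - ∂_θ g_{φφ}) = (1/2)(1/r^2)((0) + (0) - (r^2*sin(2*θ))) = -sin(2*θ)/2
Γ^φ_{r φ} = (1/2) g^{φφ} (∂_r g_{φφ} + ∂_φ g_{φr} - ∂_φ g_{rφ}) = (1/2)(1/(r^2*sin(θ)^2))((2*r*sin(θ)^2) + (0) - (0)) = 1/r
Γ^φ_{θ φ} = (1/2) g^{φφ} (∂_θ g_{φφ} + ∂_φ g_{φθ} - ∂_φ g_{θφ}) = (1/2)(1/(r^2*sin(θ)^2))((r^2*sin(2*θ)) + (0) - (0)) = 1/tan(θ)
All other Christoffel symbols are zero.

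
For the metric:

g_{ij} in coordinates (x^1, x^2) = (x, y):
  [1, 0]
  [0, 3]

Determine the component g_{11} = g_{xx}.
With x^1 = x, x^2 = y, g_{11} = g_{xx} is the row-1, column-1 entry of the matrix.
g_{11} = 1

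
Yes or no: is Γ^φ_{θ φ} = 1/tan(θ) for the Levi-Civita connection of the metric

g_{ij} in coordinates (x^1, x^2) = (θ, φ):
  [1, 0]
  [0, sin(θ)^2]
Γ^φ_{θ φ} = (1/2) g^{φφ} (∂_θ g_{φφ} + ∂_φ g_{φθ} - ∂_φ g_{θφ}) = (1/2)(1/sin(θ)^2)((sin(2*θ)) + (0) - (0)) = 1/tan(θ)
This equals the proposed value 1/tan(θ).
Yes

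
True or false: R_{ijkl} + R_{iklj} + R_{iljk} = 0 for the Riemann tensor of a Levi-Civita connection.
This is the first (algebraic) Bianchi identity.
True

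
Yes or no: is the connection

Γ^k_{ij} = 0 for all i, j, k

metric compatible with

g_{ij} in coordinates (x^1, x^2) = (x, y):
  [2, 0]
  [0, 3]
Using ∇_k g_{ij} = ∂_k g_{ij} - Γ^m_{ki} g_{mj} - Γ^m_{kj} g_{im}:
e.g. ∇_x g_{xy} = (0) - (0) - (0) = 0
Every component ∇_k g_{ij} vanishes: the connection is metric compatible.
Yes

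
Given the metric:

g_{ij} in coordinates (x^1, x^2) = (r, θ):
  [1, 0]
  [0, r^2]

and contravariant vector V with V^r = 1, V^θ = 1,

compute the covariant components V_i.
V_i = g_{ij} V^j:
V_r = (1)(1) + (0)(1) = 1
V_θ = (0)(1) + (r^2)(1) = r^2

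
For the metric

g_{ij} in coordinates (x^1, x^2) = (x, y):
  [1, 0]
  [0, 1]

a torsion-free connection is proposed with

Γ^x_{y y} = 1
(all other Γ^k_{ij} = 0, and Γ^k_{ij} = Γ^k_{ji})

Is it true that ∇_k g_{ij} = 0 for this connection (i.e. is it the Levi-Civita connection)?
Using ∇_k g_{ij} = ∂_k g_{ij} - Γ^m_{ki} g_{mj} - Γ^m_{kj} g_{im}:
∇_y g_{xy} = (0) - (0) - (1) = -1 ≠ 0
So the connection is not metric compatible (it is not the Levi-Civita connection).
No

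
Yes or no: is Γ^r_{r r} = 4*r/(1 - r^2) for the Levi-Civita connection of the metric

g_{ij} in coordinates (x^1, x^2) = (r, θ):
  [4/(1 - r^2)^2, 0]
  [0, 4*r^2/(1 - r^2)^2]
Γ^r_{r r} = (1/2) g^{rr} (∂_r g_{rr} + ∂_r g_{rr} - ∂_r g_{rr}) = (1/2)((1 - r^2)^2/4)((16*r/(1 - r^2)^3) + (16*r/(1 - r^2)^3) - (16*r/(1 - r^2)^3)) = 2*r/(1 - r^2)
This differs from the proposed value 4*r/(1 - r^2).
No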